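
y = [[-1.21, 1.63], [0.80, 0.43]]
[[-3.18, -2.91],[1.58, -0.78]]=y @ [[2.16, -0.01],  [-0.35, -1.79]]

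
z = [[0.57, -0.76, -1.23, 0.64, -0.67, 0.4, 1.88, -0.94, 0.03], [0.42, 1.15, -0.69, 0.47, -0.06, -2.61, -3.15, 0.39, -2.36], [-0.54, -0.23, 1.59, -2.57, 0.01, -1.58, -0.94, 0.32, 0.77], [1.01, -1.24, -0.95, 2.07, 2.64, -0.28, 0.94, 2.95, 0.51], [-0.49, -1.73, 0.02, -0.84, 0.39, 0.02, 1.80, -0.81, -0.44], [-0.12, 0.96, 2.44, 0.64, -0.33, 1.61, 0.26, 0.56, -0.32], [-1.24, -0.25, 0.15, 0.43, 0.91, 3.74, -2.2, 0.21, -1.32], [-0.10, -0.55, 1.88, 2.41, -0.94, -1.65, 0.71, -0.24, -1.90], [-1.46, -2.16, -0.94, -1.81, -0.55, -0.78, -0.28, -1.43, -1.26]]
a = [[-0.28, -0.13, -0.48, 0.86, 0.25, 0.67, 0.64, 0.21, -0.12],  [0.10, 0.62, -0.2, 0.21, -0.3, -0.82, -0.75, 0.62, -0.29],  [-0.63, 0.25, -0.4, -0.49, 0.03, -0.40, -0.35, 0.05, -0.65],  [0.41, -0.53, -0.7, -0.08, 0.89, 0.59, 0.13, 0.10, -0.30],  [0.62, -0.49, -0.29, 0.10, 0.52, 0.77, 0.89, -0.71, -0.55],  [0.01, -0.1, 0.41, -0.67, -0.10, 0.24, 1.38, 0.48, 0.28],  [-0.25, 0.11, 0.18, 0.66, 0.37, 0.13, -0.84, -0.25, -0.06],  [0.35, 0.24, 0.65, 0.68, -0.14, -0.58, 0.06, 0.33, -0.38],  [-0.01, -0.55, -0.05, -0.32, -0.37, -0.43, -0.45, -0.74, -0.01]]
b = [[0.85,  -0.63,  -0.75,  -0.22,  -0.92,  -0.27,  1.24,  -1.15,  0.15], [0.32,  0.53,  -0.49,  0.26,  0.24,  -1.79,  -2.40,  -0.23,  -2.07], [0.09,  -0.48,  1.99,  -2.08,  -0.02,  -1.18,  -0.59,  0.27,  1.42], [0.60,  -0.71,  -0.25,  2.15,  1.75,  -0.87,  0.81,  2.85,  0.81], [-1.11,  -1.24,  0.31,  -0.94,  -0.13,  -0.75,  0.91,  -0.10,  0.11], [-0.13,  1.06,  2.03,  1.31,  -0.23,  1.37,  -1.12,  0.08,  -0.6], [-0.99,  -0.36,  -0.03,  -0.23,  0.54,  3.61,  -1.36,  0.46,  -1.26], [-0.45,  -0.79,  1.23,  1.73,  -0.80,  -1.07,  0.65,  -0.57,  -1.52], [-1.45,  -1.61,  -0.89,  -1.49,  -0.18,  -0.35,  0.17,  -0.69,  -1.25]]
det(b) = -0.02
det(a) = 0.02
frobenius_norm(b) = 10.23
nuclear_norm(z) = 30.58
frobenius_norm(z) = 12.07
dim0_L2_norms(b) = [2.39, 2.72, 3.37, 4.11, 2.24, 4.71, 3.56, 3.26, 3.58]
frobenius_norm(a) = 4.34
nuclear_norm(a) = 10.86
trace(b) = 3.58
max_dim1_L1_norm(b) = 10.8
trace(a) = 0.10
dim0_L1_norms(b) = [5.99, 7.41, 7.97, 10.41, 4.81, 11.26, 9.25, 6.4, 9.19]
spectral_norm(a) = 2.77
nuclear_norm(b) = 25.54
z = b + a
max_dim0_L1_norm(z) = 12.67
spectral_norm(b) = 5.21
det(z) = -1400.83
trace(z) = 3.68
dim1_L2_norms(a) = [1.43, 1.51, 1.25, 1.48, 1.78, 1.71, 1.21, 1.3, 1.22]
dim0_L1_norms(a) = [2.66, 3.02, 3.36, 4.07, 2.97, 4.63, 5.49, 3.49, 2.64]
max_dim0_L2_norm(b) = 4.71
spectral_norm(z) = 5.96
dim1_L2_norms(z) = [2.8, 4.97, 3.68, 4.96, 2.86, 3.24, 4.82, 4.18, 3.95]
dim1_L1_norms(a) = [3.64, 3.91, 3.25, 3.73, 4.94, 3.67, 2.85, 3.41, 2.93]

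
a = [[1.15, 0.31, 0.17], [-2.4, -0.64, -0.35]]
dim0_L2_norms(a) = [2.66, 0.71, 0.39]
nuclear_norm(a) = 2.79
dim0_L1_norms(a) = [3.55, 0.95, 0.52]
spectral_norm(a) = 2.78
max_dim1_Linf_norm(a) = 2.4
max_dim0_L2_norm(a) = 2.66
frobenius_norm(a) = 2.78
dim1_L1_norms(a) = [1.63, 3.39]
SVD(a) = [[-0.43,0.90], [0.90,0.43]] @ diag([2.7820114684739132, 0.0034913148846933313]) @ [[-0.96,-0.26,-0.14], [-0.29,0.78,0.55]]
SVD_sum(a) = [[1.15, 0.31, 0.17], [-2.4, -0.64, -0.35]] + [[-0.0, 0.0, 0.0],[-0.0, 0.00, 0.00]]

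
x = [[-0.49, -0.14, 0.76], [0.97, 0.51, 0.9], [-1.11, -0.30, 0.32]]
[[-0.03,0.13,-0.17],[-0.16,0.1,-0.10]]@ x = [[0.33, 0.12, 0.04], [0.29, 0.1, -0.06]]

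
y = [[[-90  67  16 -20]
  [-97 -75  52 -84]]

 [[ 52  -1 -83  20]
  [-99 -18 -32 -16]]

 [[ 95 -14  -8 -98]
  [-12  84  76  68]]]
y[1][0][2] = -83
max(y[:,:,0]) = 95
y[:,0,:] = [[-90, 67, 16, -20], [52, -1, -83, 20], [95, -14, -8, -98]]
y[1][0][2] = -83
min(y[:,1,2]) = -32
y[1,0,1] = -1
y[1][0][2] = -83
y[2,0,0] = 95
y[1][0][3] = 20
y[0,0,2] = 16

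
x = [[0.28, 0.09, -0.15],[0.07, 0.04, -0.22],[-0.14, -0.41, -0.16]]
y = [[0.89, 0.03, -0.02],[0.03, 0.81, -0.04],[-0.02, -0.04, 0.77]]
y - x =[[0.61, -0.06, 0.13], [-0.04, 0.77, 0.18], [0.12, 0.37, 0.93]]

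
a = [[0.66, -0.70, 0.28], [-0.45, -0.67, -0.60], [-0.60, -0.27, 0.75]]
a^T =[[0.66,-0.45,-0.6], [-0.7,-0.67,-0.27], [0.28,-0.60,0.75]]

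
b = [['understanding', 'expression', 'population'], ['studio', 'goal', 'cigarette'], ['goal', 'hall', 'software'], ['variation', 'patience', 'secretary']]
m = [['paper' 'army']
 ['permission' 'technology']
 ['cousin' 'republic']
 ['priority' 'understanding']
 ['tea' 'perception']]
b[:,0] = ['understanding', 'studio', 'goal', 'variation']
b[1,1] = 'goal'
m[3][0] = 'priority'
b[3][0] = 'variation'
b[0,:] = ['understanding', 'expression', 'population']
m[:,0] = ['paper', 'permission', 'cousin', 'priority', 'tea']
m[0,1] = 'army'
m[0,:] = ['paper', 'army']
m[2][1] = 'republic'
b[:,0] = ['understanding', 'studio', 'goal', 'variation']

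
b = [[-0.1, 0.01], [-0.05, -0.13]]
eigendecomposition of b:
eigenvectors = [[(-0.27-0.3j), -0.27+0.30j], [0.91+0.00j, 0.91-0.00j]]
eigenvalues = [(-0.12+0.02j), (-0.12-0.02j)]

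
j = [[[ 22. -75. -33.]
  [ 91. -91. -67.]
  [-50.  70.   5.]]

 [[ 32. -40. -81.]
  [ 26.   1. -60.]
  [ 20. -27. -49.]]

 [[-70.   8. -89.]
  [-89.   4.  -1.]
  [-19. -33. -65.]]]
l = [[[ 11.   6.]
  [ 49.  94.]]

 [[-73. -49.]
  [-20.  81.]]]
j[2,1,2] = -1.0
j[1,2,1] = -27.0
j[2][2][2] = -65.0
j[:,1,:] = [[91.0, -91.0, -67.0], [26.0, 1.0, -60.0], [-89.0, 4.0, -1.0]]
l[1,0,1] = -49.0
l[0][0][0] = 11.0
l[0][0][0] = 11.0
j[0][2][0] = -50.0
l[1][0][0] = -73.0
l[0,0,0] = 11.0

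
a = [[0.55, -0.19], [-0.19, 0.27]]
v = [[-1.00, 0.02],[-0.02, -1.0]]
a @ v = [[-0.55,0.2], [0.18,-0.27]]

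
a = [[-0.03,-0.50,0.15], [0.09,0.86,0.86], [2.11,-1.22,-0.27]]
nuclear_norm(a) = 4.08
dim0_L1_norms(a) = [2.23, 2.58, 1.28]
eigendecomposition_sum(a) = [[(-0.46-0j),(-0.02+0j),(0.16+0j)], [(-0.43-0j),(-0.02+0j),0.15+0.00j], [0.86+0.00j,(0.03-0j),-0.31-0.00j]] + [[0.21+0.17j, (-0.24+0.14j), (-0.01+0.16j)], [0.26-0.57j, 0.44+0.45j, (0.35-0.08j)], [0.62+0.43j, (-0.63+0.43j), 0.02+0.44j]] + [[0.21-0.17j, (-0.24-0.14j), -0.01-0.16j], [0.26+0.57j, (0.44-0.45j), 0.35+0.08j], [(0.62-0.43j), (-0.63-0.43j), 0.02-0.44j]]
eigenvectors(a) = [[(-0.43+0j), (0.27+0.02j), (0.27-0.02j)], [-0.40+0.00j, -0.11-0.60j, -0.11+0.60j], [(0.81+0j), (0.74+0j), (0.74-0j)]]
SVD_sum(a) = [[0.19, -0.13, -0.04], [-0.46, 0.32, 0.1], [1.96, -1.38, -0.43]] + [[-0.1,-0.11,-0.12], [0.57,0.59,0.70], [0.14,0.15,0.17]] + [[-0.12, -0.26, 0.32], [-0.02, -0.05, 0.06], [0.01, 0.01, -0.02]]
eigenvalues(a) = [(-0.78+0j), (0.67+1.06j), (0.67-1.06j)]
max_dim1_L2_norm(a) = 2.45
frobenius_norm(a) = 2.79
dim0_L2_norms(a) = [2.11, 1.57, 0.91]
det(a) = -1.23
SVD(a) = [[0.09, 0.17, 0.98], [-0.23, -0.96, 0.19], [0.97, -0.24, -0.05]] @ diag([2.51297588104065, 1.1267390733550147, 0.43532893526970295]) @ [[0.81,-0.57,-0.18], [-0.53,-0.55,-0.65], [-0.27,-0.62,0.74]]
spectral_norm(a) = 2.51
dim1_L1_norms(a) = [0.68, 1.81, 3.6]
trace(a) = 0.56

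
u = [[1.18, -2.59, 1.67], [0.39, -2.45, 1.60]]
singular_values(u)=[4.4, 0.51]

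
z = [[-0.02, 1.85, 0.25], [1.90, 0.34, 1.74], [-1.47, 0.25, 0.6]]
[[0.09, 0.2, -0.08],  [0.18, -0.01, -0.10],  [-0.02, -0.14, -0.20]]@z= [[0.50, 0.21, 0.32], [0.12, 0.30, -0.03], [0.03, -0.13, -0.37]]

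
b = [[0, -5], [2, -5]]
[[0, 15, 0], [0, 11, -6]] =b @ [[0, -2, -3], [0, -3, 0]]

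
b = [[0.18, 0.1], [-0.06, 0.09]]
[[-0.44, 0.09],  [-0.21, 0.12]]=b @ [[-0.85, -0.18], [-2.86, 1.24]]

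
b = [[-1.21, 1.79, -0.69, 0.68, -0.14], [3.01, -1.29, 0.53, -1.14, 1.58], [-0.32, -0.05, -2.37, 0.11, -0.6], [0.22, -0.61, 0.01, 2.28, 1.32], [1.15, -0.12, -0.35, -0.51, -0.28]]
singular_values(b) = [4.55, 2.8, 2.31, 1.25, 0.54]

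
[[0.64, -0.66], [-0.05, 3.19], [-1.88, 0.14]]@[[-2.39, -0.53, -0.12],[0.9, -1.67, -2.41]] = [[-2.12, 0.76, 1.51],[2.99, -5.3, -7.68],[4.62, 0.76, -0.11]]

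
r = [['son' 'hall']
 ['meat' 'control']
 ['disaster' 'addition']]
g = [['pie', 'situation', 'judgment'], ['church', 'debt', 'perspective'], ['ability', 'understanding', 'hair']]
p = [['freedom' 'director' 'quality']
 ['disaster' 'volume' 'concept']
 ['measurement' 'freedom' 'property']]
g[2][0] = 'ability'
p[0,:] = ['freedom', 'director', 'quality']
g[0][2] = 'judgment'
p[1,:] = ['disaster', 'volume', 'concept']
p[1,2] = 'concept'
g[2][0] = 'ability'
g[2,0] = 'ability'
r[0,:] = ['son', 'hall']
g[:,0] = ['pie', 'church', 'ability']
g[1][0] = 'church'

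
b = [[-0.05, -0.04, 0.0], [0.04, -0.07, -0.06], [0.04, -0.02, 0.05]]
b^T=[[-0.05, 0.04, 0.04], [-0.04, -0.07, -0.02], [0.0, -0.06, 0.05]]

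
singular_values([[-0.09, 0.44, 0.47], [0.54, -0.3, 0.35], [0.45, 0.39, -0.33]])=[0.72, 0.68, 0.64]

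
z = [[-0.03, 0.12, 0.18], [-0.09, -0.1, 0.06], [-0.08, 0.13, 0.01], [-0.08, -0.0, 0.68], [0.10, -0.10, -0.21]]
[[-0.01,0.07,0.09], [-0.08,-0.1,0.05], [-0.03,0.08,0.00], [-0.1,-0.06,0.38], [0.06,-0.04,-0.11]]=z@[[0.69, 0.19, -0.06], [0.19, 0.74, -0.07], [-0.06, -0.07, 0.55]]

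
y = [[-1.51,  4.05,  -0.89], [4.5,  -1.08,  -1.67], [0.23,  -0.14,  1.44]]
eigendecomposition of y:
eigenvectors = [[-0.7,0.67,0.55], [0.71,0.74,0.55], [0.04,0.03,0.63]]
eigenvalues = [-5.59, 2.92, 1.52]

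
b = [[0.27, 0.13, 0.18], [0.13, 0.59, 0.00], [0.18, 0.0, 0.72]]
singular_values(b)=[0.79, 0.62, 0.17]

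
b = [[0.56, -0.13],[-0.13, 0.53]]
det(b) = 0.280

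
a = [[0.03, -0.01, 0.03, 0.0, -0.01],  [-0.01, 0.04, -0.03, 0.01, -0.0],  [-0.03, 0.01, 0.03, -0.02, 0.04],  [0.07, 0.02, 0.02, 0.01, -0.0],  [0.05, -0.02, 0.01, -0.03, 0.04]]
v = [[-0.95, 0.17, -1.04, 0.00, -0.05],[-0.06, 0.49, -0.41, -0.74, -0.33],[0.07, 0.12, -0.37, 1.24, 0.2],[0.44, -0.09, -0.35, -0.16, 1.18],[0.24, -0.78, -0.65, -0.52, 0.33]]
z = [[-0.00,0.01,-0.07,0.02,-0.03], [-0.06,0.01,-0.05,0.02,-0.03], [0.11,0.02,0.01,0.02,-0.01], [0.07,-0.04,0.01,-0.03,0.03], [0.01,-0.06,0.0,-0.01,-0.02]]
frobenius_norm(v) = 2.83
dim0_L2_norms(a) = [0.1, 0.05, 0.06, 0.04, 0.06]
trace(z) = -0.03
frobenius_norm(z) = 0.20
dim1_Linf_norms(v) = [1.04, 0.74, 1.24, 1.18, 0.78]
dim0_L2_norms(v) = [1.08, 0.95, 1.39, 1.54, 1.29]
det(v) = 1.35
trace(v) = -0.66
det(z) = -0.00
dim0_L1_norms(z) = [0.25, 0.14, 0.14, 0.1, 0.12]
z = v @ a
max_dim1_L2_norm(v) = 1.42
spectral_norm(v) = 1.61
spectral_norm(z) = 0.15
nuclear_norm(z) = 0.36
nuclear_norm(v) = 5.89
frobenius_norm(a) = 0.14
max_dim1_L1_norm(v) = 2.52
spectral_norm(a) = 0.10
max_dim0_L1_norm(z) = 0.25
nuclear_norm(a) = 0.27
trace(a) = 0.15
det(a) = 0.00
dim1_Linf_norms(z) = [0.07, 0.06, 0.11, 0.07, 0.06]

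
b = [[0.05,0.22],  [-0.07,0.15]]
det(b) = 0.02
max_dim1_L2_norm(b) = 0.23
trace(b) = 0.20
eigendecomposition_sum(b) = [[(0.02+0.08j), (0.11-0.1j)], [-0.04+0.03j, 0.08+0.03j]] + [[0.03-0.08j, 0.11+0.10j], [(-0.04-0.03j), (0.08-0.03j)]]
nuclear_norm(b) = 0.35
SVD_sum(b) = [[0.0, 0.22], [0.00, 0.15]] + [[0.05, -0.0], [-0.07, 0.0]]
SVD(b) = [[0.83, 0.56],[0.56, -0.83]] @ diag([0.26627793142468514, 0.08600036765148565]) @ [[0.01, 1.0], [1.0, -0.01]]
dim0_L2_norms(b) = [0.09, 0.27]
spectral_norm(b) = 0.27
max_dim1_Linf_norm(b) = 0.22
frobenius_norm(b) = 0.28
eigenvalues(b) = [(0.1+0.11j), (0.1-0.11j)]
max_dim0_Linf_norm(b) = 0.22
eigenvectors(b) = [[0.87+0.00j, 0.87-0.00j], [(0.2+0.45j), (0.2-0.45j)]]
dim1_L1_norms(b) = [0.27, 0.22]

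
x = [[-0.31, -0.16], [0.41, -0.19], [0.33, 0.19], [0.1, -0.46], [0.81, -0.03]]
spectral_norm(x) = 1.02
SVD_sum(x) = [[-0.30, 0.01], [0.42, -0.02], [0.32, -0.02], [0.12, -0.01], [0.81, -0.04]] + [[-0.01,-0.17], [-0.01,-0.17], [0.01,0.21], [-0.02,-0.45], [0.0,0.01]]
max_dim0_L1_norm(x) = 1.96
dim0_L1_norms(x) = [1.96, 1.03]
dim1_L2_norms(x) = [0.35, 0.45, 0.38, 0.47, 0.81]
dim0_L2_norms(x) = [1.02, 0.56]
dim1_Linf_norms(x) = [0.31, 0.41, 0.33, 0.46, 0.81]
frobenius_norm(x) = 1.16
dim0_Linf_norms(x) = [0.81, 0.46]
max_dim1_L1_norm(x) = 0.84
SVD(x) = [[-0.3,  -0.32], [0.41,  -0.31], [0.31,  0.37], [0.12,  -0.82], [0.79,  0.02]] @ diag([1.0202763787350821, 0.5554602695019936]) @ [[1.00,-0.05], [0.05,1.00]]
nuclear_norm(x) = 1.58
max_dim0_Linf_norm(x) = 0.81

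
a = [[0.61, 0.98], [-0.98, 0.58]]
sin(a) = [[0.87, 0.95], [-0.95, 0.84]]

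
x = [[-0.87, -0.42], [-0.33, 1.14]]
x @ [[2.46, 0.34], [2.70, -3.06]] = [[-3.27, 0.99], [2.27, -3.60]]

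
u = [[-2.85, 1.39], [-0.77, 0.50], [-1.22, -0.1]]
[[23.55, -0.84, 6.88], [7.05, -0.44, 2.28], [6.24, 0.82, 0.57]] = u @ [[-5.57, -0.53, -0.75], [5.52, -1.69, 3.41]]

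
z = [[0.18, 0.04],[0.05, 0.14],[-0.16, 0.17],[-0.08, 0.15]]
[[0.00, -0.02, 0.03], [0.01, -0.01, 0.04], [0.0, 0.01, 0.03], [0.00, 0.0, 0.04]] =z@ [[0.02, -0.08, 0.08], [0.03, -0.04, 0.28]]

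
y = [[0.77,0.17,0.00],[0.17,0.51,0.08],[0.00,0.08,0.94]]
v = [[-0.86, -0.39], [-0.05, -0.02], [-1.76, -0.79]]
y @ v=[[-0.67, -0.3], [-0.31, -0.14], [-1.66, -0.74]]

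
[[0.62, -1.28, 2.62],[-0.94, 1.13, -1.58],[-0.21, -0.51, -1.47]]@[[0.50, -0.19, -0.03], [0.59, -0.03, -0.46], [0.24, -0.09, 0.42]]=[[0.18, -0.32, 1.67], [-0.18, 0.29, -1.16], [-0.76, 0.19, -0.38]]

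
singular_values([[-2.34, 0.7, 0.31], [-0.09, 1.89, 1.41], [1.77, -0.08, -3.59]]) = [4.53, 1.98, 1.79]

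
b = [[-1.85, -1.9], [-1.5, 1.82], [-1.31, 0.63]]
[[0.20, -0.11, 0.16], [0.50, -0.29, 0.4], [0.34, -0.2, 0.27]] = b @ [[-0.21, 0.12, -0.17], [0.1, -0.06, 0.08]]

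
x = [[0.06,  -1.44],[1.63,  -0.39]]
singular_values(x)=[1.79, 1.3]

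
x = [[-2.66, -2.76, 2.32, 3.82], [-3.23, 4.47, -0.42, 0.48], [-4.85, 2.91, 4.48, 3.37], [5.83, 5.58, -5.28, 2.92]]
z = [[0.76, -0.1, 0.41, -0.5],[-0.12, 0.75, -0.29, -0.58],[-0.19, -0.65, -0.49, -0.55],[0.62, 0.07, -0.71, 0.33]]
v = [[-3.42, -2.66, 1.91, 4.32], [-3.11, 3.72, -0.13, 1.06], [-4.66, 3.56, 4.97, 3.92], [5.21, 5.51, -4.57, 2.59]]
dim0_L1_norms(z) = [1.69, 1.57, 1.9, 1.96]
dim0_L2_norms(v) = [8.38, 8.0, 7.02, 6.47]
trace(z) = 1.35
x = z + v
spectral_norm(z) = 1.01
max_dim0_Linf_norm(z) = 0.76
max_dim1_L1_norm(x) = 19.61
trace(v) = 7.86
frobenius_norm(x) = 15.18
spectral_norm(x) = 11.51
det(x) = -817.73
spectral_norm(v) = 11.16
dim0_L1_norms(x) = [16.57, 15.72, 12.5, 10.59]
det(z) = -1.00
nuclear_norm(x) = 26.53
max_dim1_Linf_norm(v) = 5.51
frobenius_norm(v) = 15.01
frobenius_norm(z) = 2.00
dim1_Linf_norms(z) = [0.76, 0.75, 0.65, 0.71]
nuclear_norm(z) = 4.00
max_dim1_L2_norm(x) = 10.08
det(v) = -977.17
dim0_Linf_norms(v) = [5.21, 5.51, 4.97, 4.32]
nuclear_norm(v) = 26.56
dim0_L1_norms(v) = [16.4, 15.45, 11.58, 11.89]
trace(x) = 9.21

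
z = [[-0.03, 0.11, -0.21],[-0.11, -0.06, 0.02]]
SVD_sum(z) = [[-0.01, 0.12, -0.21], [0.0, -0.02, 0.04]] + [[-0.02, -0.01, -0.00], [-0.11, -0.04, -0.02]]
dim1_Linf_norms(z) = [0.21, 0.11]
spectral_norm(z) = 0.24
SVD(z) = [[-0.98, 0.17], [0.17, 0.98]] @ diag([0.24172066513424764, 0.12153649676972313]) @ [[0.04, -0.49, 0.87], [-0.93, -0.33, -0.14]]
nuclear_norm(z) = 0.36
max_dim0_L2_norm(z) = 0.21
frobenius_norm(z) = 0.27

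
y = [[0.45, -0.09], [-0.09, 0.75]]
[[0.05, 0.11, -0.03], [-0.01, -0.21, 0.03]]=y@ [[0.11,  0.2,  -0.07], [-0.00,  -0.25,  0.03]]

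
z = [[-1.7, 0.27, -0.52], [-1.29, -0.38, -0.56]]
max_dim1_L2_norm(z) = 1.8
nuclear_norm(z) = 2.75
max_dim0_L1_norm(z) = 2.99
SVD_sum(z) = [[-1.67, -0.02, -0.59], [-1.33, -0.02, -0.47]] + [[-0.03, 0.29, 0.07], [0.04, -0.36, -0.09]]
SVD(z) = [[-0.78, -0.62], [-0.62, 0.78]] @ diag([2.2634595206802555, 0.4818205041733987]) @ [[0.94,0.01,0.33], [0.10,-0.97,-0.24]]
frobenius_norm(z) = 2.31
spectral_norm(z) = 2.26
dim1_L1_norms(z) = [2.49, 2.23]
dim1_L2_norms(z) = [1.8, 1.46]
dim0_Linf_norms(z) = [1.7, 0.38, 0.56]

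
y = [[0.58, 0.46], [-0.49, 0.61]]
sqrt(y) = [[0.81,0.28], [-0.3,0.83]]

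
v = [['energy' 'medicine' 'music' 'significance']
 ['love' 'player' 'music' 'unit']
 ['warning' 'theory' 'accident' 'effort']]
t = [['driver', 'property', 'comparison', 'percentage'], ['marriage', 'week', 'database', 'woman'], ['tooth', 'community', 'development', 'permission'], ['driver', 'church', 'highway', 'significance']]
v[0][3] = 'significance'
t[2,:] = ['tooth', 'community', 'development', 'permission']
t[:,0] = ['driver', 'marriage', 'tooth', 'driver']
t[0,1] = 'property'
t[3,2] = 'highway'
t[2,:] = ['tooth', 'community', 'development', 'permission']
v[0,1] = 'medicine'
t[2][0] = 'tooth'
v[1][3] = 'unit'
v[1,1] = 'player'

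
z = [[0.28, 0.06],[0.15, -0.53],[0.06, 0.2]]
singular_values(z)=[0.58, 0.31]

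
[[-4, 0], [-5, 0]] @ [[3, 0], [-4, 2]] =[[-12, 0], [-15, 0]]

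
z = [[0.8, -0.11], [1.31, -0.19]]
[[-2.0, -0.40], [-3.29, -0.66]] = z @[[-2.32, -0.31], [1.32, 1.36]]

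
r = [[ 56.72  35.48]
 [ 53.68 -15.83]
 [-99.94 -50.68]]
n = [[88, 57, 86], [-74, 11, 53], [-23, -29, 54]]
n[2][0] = -23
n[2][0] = -23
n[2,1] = -29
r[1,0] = 53.68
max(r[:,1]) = 35.48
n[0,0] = 88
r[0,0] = 56.72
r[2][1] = -50.68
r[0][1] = 35.48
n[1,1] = 11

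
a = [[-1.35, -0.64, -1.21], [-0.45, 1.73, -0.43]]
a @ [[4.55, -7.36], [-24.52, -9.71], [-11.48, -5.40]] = [[23.44, 22.68],  [-39.53, -11.16]]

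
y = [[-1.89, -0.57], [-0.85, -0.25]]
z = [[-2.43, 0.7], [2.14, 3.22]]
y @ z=[[3.37, -3.16], [1.53, -1.40]]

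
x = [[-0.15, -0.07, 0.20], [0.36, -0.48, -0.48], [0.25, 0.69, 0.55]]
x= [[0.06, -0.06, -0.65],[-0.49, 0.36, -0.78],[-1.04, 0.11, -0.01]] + [[-0.21, -0.01, 0.85], [0.85, -0.84, 0.30], [1.29, 0.58, 0.56]]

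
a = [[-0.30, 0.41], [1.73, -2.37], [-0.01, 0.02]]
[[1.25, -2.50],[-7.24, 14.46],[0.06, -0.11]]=a @ [[-0.35,3.47], [2.8,-3.57]]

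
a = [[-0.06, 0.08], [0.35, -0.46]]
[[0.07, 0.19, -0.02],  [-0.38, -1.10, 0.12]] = a @ [[0.29, -0.29, 1.25], [1.04, 2.18, 0.70]]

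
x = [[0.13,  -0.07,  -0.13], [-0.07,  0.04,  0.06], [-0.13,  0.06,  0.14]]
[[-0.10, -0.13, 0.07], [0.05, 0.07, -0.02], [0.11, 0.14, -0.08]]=x @ [[-0.91, -0.84, -1.37], [-0.93, -0.33, -0.34], [0.37, 0.34, -1.73]]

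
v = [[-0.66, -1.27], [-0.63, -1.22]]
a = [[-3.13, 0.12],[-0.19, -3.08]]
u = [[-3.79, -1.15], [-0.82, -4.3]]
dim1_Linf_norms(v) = [1.27, 1.22]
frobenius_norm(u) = 5.90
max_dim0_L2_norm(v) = 1.76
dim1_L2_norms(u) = [3.96, 4.38]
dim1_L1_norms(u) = [4.94, 5.12]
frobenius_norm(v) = 1.98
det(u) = 15.35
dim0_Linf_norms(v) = [0.66, 1.27]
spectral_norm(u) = 5.07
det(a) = 9.66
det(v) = 0.01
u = a + v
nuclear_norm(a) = 6.22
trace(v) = -1.88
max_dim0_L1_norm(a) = 3.32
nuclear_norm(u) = 8.10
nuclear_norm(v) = 1.99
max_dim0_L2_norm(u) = 4.45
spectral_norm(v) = 1.98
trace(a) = -6.21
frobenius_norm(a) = 4.40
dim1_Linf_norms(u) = [3.79, 4.3]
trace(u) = -8.09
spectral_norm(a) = 3.15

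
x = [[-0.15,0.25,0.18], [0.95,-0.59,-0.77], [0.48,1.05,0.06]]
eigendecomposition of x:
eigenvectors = [[0.50+0.00j,0.16-0.12j,(0.16+0.12j)],[(-0.26+0j),(-0.37+0.51j),(-0.37-0.51j)],[(0.82+0j),0.75+0.00j,(0.75-0j)]]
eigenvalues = [(0.01+0j), (-0.35+0.65j), (-0.35-0.65j)]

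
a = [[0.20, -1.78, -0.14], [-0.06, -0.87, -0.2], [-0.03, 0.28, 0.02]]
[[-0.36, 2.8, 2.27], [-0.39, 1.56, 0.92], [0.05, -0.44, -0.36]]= a@[[-0.16, -1.24, 1.21], [0.04, -1.72, -1.14], [1.81, 0.07, 0.00]]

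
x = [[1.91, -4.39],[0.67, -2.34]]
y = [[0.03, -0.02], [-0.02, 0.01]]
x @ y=[[0.15, -0.08], [0.07, -0.04]]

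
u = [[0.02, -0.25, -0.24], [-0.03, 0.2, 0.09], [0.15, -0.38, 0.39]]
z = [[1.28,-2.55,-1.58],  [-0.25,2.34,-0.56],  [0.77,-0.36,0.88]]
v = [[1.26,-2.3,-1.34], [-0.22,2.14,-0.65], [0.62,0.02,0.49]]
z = v + u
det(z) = 5.62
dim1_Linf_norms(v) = [2.3, 2.14, 0.62]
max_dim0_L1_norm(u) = 0.83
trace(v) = 3.89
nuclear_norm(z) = 6.36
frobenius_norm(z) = 4.24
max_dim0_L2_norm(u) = 0.5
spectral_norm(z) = 3.78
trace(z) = 4.50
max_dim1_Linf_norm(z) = 2.55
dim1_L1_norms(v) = [4.9, 3.01, 1.13]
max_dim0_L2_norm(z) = 3.48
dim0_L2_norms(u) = [0.15, 0.5, 0.47]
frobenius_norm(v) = 3.79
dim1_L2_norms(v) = [2.95, 2.25, 0.79]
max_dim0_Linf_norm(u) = 0.39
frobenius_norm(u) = 0.70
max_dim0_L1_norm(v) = 4.46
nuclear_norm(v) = 5.64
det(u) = 0.00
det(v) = 3.80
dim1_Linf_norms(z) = [2.55, 2.34, 0.88]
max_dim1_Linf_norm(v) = 2.3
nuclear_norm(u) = 0.98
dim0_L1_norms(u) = [0.2, 0.83, 0.72]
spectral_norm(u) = 0.57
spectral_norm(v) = 3.40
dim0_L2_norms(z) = [1.51, 3.48, 1.89]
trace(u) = 0.61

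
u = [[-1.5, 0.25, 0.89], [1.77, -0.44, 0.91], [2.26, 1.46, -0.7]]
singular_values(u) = [3.36, 1.64, 1.01]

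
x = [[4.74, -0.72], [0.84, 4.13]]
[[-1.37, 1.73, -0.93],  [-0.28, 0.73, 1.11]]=x @ [[-0.29, 0.38, -0.15],  [-0.01, 0.1, 0.3]]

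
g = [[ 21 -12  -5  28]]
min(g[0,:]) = -12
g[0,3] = 28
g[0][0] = 21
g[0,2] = -5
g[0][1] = -12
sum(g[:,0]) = 21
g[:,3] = [28]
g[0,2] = -5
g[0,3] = 28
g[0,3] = 28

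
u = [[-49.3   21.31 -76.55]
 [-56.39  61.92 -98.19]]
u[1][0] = -56.39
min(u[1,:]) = -98.19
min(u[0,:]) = -76.55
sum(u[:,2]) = -174.74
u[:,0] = [-49.3, -56.39]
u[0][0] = -49.3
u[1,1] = 61.92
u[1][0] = -56.39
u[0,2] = -76.55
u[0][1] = 21.31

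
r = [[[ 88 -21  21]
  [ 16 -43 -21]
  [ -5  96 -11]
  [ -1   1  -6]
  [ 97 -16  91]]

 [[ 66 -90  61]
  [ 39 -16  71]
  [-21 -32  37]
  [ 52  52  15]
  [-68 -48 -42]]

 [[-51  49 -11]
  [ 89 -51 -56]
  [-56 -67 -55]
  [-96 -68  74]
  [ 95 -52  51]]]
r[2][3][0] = -96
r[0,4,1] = -16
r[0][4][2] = 91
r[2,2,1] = -67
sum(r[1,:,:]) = 76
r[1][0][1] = -90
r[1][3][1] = 52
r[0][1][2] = -21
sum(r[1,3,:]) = 119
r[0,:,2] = [21, -21, -11, -6, 91]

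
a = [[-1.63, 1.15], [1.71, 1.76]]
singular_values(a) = [2.51, 1.93]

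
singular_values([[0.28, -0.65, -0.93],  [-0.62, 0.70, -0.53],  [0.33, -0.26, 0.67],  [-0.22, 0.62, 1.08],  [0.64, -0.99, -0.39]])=[2.05, 1.45, 0.0]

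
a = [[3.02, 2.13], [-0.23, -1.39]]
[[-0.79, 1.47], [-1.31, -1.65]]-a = [[-3.81,-0.66],[-1.08,-0.26]]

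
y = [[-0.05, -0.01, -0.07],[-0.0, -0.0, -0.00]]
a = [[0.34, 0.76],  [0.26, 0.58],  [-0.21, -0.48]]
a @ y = [[-0.02,-0.0,-0.02], [-0.01,-0.00,-0.02], [0.01,0.00,0.01]]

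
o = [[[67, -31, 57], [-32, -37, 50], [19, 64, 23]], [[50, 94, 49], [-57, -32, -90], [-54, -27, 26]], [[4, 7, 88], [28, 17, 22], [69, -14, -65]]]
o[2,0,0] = 4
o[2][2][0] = 69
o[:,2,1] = [64, -27, -14]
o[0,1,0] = -32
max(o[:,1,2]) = 50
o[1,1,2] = -90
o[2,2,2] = -65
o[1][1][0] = -57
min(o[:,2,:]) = -65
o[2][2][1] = -14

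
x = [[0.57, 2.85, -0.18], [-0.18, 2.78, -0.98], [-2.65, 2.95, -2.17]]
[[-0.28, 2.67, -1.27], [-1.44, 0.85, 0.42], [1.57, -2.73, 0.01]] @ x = [[2.73,2.88,0.19], [-2.09,-0.5,-1.49], [1.36,-3.09,2.37]]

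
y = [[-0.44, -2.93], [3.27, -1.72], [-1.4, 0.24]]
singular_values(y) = [4.12, 2.74]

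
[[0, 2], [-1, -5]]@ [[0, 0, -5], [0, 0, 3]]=[[0, 0, 6], [0, 0, -10]]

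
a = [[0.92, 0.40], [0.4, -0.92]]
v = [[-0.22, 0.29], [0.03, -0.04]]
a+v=[[0.70,0.69], [0.43,-0.96]]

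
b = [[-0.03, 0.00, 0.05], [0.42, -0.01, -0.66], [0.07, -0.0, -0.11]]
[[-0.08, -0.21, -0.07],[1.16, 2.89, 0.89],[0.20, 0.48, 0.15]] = b@ [[3.59, 2.36, -2.07], [2.02, -2.00, 2.83], [0.49, -2.85, -2.71]]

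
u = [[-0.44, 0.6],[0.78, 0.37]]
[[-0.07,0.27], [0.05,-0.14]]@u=[[0.24, 0.06], [-0.13, -0.02]]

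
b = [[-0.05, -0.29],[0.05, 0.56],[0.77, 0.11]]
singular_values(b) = [0.81, 0.59]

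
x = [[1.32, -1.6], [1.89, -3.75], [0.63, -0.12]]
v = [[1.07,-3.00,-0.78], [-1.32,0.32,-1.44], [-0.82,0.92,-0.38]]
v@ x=[[-4.75, 9.63], [-2.04, 1.08], [0.42, -2.09]]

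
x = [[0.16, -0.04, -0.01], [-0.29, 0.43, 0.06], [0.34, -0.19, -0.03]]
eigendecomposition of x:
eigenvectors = [[-0.11, 0.53, 0.03], [0.89, 0.35, -0.12], [-0.44, 0.77, 0.99]]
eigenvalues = [0.44, 0.12, 0.0]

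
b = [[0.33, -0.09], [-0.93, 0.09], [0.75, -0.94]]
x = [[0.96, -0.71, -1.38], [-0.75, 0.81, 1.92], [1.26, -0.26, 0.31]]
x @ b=[[-0.06, 1.15], [0.44, -1.66], [0.89, -0.43]]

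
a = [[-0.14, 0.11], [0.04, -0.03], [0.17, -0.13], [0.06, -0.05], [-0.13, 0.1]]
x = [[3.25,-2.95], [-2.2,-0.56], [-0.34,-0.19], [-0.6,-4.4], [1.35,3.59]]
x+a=[[3.11, -2.84],[-2.16, -0.59],[-0.17, -0.32],[-0.54, -4.45],[1.22, 3.69]]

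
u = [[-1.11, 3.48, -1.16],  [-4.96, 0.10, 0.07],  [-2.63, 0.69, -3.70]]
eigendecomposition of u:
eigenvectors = [[-0.07+0.58j, -0.07-0.58j, (0.17+0j)], [(-0.75+0j), (-0.75-0j), 0.18+0.00j], [-0.27-0.15j, -0.27+0.15j, (0.97+0j)]]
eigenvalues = [(-0.34+3.86j), (-0.34-3.86j), (-4.02+0j)]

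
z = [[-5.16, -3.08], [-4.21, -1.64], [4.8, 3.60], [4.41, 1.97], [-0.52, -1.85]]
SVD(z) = [[-0.56, 0.01], [-0.41, -0.42], [0.55, -0.38], [0.44, 0.32], [-0.13, 0.76]] @ diag([10.79436252616588, 1.740499254152613]) @ [[0.86, 0.51], [0.51, -0.86]]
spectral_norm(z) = 10.79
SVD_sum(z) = [[-5.17,-3.06], [-3.84,-2.27], [5.13,3.04], [4.13,2.44], [-1.20,-0.71]] + [[0.01, -0.02],[-0.37, 0.63],[-0.33, 0.56],[0.28, -0.47],[0.68, -1.14]]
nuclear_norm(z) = 12.53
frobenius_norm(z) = 10.93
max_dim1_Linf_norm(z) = 5.16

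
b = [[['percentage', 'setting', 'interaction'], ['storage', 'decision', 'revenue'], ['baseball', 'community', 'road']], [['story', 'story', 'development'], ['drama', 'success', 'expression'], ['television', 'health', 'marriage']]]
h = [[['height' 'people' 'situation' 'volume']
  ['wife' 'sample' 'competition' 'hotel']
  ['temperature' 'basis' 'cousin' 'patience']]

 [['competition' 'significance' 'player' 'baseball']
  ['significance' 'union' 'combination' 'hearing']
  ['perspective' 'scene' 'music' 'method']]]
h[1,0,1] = 'significance'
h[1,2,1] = 'scene'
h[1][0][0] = 'competition'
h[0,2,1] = 'basis'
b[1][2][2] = 'marriage'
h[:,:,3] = [['volume', 'hotel', 'patience'], ['baseball', 'hearing', 'method']]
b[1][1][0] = 'drama'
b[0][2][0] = 'baseball'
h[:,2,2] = ['cousin', 'music']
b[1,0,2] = 'development'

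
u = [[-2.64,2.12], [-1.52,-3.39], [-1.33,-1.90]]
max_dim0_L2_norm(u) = 4.43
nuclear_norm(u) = 7.73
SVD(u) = [[0.33,0.94], [-0.81,0.22], [-0.48,0.27]] @ diag([4.480746955341383, 3.2508932191320783]) @ [[0.22,0.97],  [-0.97,0.22]]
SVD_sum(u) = [[0.33,  1.43], [-0.82,  -3.55], [-0.48,  -2.1]] + [[-2.97, 0.69], [-0.7, 0.16], [-0.85, 0.20]]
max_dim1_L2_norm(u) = 3.72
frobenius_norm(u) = 5.54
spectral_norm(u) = 4.48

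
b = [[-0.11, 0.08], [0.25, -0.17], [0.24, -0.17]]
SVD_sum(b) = [[-0.11, 0.08], [0.25, -0.17], [0.24, -0.17]] + [[0.00, 0.00], [0.0, 0.00], [-0.00, -0.00]]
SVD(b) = [[-0.31,-0.55], [0.68,-0.69], [0.66,0.46]] @ diag([0.4431426454898895, 0.004959410067956874]) @ [[0.82,-0.57], [-0.57,-0.82]]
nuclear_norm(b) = 0.45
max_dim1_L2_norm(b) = 0.3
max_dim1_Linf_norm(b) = 0.25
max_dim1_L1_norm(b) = 0.42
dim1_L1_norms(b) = [0.19, 0.42, 0.41]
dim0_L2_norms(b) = [0.36, 0.25]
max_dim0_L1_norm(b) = 0.6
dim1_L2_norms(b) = [0.14, 0.3, 0.29]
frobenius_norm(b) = 0.44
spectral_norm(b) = 0.44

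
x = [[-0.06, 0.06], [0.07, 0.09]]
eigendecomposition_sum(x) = [[-0.07, 0.03], [0.03, -0.01]] + [[0.01,0.03], [0.04,0.1]]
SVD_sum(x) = [[0.01, 0.02], [0.06, 0.1]] + [[-0.07, 0.04], [0.01, -0.01]]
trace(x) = 0.03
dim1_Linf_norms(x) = [0.06, 0.09]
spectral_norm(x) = 0.12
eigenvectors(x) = [[-0.93, -0.33], [0.37, -0.95]]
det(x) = -0.01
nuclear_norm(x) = 0.20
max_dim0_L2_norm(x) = 0.11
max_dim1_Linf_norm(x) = 0.09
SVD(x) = [[0.19, 0.98], [0.98, -0.19]] @ diag([0.11505855450723793, 0.08343577790555415]) @ [[0.5, 0.87], [-0.87, 0.5]]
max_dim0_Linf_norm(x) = 0.09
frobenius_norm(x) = 0.14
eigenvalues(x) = [-0.08, 0.11]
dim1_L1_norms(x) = [0.12, 0.16]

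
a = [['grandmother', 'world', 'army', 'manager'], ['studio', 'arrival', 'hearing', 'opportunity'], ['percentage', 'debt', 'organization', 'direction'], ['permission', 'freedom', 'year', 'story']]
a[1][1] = 'arrival'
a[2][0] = 'percentage'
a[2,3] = 'direction'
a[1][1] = 'arrival'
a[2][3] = 'direction'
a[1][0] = 'studio'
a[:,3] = ['manager', 'opportunity', 'direction', 'story']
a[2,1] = 'debt'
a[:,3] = ['manager', 'opportunity', 'direction', 'story']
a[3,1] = 'freedom'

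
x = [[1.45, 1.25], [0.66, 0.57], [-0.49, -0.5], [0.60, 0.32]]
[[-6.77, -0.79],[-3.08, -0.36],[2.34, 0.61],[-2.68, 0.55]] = x @[[-4.12, 3.30],[-0.64, -4.46]]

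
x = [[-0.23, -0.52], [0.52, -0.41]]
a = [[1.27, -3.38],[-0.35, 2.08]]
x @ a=[[-0.11, -0.3], [0.8, -2.61]]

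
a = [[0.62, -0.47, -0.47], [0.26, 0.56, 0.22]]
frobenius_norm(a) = 1.12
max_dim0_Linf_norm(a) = 0.62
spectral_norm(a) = 0.96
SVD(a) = [[-0.92, 0.39], [0.39, 0.92]] @ diag([0.9557212733568663, 0.5851468599019651]) @ [[-0.49, 0.68, 0.54], [0.82, 0.57, 0.03]]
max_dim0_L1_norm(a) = 1.03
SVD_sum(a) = [[0.43,-0.60,-0.48],[-0.18,0.25,0.2]] + [[0.19, 0.13, 0.01], [0.44, 0.31, 0.02]]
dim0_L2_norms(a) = [0.67, 0.73, 0.52]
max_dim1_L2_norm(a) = 0.91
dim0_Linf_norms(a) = [0.62, 0.56, 0.47]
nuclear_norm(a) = 1.54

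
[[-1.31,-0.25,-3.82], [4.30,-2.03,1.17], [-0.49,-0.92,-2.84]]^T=[[-1.31, 4.3, -0.49], [-0.25, -2.03, -0.92], [-3.82, 1.17, -2.84]]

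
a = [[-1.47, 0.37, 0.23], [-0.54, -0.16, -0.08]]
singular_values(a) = [1.61, 0.31]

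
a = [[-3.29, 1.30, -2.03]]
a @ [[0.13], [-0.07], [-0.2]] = [[-0.11]]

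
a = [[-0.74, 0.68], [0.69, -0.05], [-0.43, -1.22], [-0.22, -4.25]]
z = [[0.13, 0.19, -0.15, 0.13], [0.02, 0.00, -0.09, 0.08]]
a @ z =[[-0.08,-0.14,0.05,-0.04],[0.09,0.13,-0.1,0.09],[-0.08,-0.08,0.17,-0.15],[-0.11,-0.04,0.42,-0.37]]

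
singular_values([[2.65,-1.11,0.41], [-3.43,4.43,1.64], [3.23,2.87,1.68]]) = [6.32, 4.88, 0.48]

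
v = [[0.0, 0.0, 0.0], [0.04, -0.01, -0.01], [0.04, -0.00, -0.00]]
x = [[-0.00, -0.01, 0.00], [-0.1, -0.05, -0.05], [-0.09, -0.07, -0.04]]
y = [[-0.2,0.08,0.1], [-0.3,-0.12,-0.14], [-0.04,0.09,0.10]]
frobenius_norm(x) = 0.17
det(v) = 0.00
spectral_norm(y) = 0.37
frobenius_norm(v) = 0.06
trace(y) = -0.22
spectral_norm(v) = 0.06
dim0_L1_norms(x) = [0.19, 0.13, 0.09]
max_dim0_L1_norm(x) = 0.19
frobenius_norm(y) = 0.45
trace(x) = -0.09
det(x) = -0.00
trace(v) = -0.01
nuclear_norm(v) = 0.07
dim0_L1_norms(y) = [0.54, 0.29, 0.34]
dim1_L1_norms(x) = [0.01, 0.2, 0.2]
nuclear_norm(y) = 0.62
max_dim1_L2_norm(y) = 0.35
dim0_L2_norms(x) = [0.13, 0.09, 0.06]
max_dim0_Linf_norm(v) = 0.04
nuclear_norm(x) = 0.19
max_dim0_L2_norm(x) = 0.13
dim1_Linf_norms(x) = [0.01, 0.1, 0.09]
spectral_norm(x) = 0.17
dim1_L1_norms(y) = [0.38, 0.56, 0.23]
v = x @ y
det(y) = -0.00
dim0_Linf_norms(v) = [0.04, 0.01, 0.01]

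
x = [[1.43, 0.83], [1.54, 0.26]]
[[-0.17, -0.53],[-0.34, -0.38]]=x @ [[-0.26, -0.2], [0.24, -0.29]]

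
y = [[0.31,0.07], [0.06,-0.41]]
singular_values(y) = [0.42, 0.32]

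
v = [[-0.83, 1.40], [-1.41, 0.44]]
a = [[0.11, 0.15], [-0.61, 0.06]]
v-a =[[-0.94, 1.25],[-0.80, 0.38]]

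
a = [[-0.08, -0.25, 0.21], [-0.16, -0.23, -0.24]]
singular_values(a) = [0.38, 0.32]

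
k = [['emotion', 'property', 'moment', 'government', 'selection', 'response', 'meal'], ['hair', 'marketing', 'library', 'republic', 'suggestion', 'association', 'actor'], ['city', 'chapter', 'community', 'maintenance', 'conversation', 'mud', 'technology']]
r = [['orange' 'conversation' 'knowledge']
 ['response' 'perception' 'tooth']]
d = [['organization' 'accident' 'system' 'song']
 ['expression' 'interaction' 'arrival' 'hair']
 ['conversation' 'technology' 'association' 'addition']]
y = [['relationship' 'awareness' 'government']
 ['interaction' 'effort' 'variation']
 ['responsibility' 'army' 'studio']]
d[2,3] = 'addition'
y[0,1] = 'awareness'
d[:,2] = ['system', 'arrival', 'association']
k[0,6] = 'meal'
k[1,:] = ['hair', 'marketing', 'library', 'republic', 'suggestion', 'association', 'actor']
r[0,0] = 'orange'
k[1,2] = 'library'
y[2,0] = 'responsibility'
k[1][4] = 'suggestion'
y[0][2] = 'government'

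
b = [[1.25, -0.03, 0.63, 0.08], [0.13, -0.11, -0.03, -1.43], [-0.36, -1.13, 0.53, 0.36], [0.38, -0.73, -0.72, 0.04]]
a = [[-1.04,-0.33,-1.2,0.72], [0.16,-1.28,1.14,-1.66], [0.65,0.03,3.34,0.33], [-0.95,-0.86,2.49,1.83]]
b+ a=[[0.21, -0.36, -0.57, 0.80], [0.29, -1.39, 1.11, -3.09], [0.29, -1.1, 3.87, 0.69], [-0.57, -1.59, 1.77, 1.87]]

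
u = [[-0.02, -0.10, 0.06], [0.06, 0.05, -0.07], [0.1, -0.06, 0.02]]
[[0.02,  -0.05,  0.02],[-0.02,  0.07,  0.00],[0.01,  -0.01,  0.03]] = u @ [[0.03,0.09,0.16],[-0.1,0.01,-0.29],[0.21,-0.86,-0.08]]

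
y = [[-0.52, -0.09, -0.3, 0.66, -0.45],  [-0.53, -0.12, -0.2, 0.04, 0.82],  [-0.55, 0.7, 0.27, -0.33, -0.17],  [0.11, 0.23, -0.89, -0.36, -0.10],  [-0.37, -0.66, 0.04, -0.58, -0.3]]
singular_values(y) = [1.01, 1.0, 1.0, 1.0, 0.99]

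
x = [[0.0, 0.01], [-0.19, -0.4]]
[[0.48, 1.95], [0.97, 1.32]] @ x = [[-0.37,-0.78], [-0.25,-0.52]]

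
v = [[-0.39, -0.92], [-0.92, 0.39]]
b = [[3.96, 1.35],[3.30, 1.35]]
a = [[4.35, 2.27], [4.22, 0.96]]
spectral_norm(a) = 6.49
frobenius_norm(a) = 6.54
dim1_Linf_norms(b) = [3.96, 3.3]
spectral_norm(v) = 1.00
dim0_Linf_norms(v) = [0.92, 0.92]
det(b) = 0.89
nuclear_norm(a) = 7.32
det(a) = -5.40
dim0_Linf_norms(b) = [3.96, 1.35]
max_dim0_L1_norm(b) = 7.26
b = v + a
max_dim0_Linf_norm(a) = 4.35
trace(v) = 0.00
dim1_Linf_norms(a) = [4.35, 4.22]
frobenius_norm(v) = 1.41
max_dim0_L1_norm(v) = 1.31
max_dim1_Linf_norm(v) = 0.92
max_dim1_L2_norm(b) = 4.18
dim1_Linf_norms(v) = [0.92, 0.92]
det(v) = -1.00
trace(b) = 5.31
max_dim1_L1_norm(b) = 5.31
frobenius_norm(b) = 5.50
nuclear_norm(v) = 2.00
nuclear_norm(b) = 5.66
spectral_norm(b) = 5.49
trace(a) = 5.31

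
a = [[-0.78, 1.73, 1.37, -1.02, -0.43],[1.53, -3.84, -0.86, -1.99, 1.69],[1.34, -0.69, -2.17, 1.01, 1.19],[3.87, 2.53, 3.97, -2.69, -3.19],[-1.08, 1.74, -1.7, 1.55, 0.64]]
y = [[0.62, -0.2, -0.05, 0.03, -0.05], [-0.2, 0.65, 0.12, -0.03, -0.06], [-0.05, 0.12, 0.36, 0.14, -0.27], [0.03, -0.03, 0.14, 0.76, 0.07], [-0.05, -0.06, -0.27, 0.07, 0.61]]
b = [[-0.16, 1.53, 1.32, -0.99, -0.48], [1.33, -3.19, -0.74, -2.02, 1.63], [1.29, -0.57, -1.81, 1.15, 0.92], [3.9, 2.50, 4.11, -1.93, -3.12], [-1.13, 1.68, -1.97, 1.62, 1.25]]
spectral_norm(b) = 7.92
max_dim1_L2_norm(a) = 7.39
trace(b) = -5.84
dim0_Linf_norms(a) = [3.87, 3.84, 3.97, 2.69, 3.19]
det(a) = -26.40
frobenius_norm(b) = 9.80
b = a + y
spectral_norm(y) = 0.90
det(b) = -3.92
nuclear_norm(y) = 3.00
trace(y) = 3.00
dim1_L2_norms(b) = [2.31, 4.39, 2.73, 7.2, 3.49]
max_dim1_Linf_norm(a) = 3.97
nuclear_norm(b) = 16.97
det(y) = 0.03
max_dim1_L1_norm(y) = 1.06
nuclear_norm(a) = 17.83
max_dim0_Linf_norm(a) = 3.97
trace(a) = -8.84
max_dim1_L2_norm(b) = 7.2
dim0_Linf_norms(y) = [0.62, 0.65, 0.36, 0.76, 0.61]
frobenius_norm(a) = 10.26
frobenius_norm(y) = 1.49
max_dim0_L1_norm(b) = 9.95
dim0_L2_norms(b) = [4.47, 4.68, 5.13, 3.57, 3.88]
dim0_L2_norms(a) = [4.57, 5.26, 5.1, 3.96, 3.88]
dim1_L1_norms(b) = [4.48, 8.91, 5.74, 15.56, 7.65]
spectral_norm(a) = 8.06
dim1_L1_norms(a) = [5.33, 9.91, 6.4, 16.25, 6.71]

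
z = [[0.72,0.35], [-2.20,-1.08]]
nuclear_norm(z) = 2.58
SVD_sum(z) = [[0.72,0.35], [-2.20,-1.08]] + [[0.00,-0.00], [0.0,-0.00]]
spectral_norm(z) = 2.58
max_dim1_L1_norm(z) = 3.28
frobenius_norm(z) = 2.58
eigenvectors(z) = [[0.45, -0.3], [-0.89, 0.95]]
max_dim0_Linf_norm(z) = 2.2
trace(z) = -0.36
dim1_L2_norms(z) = [0.8, 2.45]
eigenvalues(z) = [0.02, -0.38]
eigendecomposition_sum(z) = [[0.06, 0.02], [-0.11, -0.04]] + [[0.67,0.33], [-2.09,-1.05]]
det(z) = -0.01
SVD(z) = [[-0.31, 0.95], [0.95, 0.31]] @ diag([2.5782341458343914, 0.0029477539936699944]) @ [[-0.90, -0.44], [0.44, -0.90]]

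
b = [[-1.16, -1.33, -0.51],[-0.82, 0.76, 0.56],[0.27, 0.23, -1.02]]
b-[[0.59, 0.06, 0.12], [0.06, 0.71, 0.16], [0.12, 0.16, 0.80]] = [[-1.75, -1.39, -0.63], [-0.88, 0.05, 0.40], [0.15, 0.07, -1.82]]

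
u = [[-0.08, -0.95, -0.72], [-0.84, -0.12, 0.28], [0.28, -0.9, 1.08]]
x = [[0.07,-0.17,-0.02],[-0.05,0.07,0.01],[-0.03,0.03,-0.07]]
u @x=[[0.06, -0.07, 0.04],[-0.06, 0.14, -0.0],[0.03, -0.08, -0.09]]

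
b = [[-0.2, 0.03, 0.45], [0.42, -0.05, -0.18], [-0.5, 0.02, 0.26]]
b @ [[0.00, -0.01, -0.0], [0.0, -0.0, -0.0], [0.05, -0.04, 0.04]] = [[0.02, -0.02, 0.02], [-0.01, 0.00, -0.01], [0.01, -0.01, 0.01]]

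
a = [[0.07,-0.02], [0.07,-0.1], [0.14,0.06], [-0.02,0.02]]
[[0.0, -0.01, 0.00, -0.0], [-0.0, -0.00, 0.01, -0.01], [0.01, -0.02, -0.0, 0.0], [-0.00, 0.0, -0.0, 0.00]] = a @ [[0.07,-0.09,0.01,0.0],  [0.05,-0.06,-0.07,0.07]]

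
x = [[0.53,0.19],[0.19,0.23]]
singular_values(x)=[0.62, 0.14]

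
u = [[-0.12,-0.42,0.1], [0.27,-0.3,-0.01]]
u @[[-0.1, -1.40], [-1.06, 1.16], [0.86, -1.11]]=[[0.54, -0.43], [0.28, -0.71]]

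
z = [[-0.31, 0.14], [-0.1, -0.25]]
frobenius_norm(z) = 0.43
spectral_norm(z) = 0.34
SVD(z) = [[-1.0,  0.09], [0.09,  1.0]] @ diag([0.3406864369891962, 0.2685754114799165]) @ [[0.88, -0.48], [-0.48, -0.88]]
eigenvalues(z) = [(-0.28+0.11j), (-0.28-0.11j)]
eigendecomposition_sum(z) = [[(-0.16+0.02j), (0.07+0.17j)], [(-0.05-0.12j), (-0.13+0.09j)]] + [[(-0.16-0.02j), (0.07-0.17j)], [(-0.05+0.12j), (-0.12-0.09j)]]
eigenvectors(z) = [[0.76+0.00j, 0.76-0.00j], [0.16+0.62j, (0.16-0.62j)]]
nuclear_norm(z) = 0.61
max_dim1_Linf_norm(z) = 0.31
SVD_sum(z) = [[-0.3, 0.16], [0.03, -0.01]] + [[-0.01, -0.02], [-0.13, -0.24]]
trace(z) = -0.56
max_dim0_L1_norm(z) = 0.41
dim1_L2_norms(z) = [0.34, 0.27]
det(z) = 0.09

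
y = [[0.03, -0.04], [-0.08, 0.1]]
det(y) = -0.000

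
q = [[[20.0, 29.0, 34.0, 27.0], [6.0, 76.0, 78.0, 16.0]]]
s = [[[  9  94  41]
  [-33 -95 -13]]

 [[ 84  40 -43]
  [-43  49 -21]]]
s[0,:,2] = [41, -13]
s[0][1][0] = -33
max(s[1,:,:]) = 84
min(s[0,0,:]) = 9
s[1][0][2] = -43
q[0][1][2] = 78.0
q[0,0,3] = 27.0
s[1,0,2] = -43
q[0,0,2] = 34.0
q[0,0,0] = 20.0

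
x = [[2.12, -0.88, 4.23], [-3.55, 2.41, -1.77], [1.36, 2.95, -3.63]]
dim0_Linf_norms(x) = [3.55, 2.95, 4.23]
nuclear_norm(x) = 12.82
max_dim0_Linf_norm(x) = 4.23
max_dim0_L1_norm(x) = 9.63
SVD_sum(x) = [[1.64, -2.23, 3.62], [-1.39, 1.89, -3.07], [-1.38, 1.88, -3.05]] + [[0.47, 0.09, -0.16], [-2.16, -0.43, 0.72], [2.74, 0.54, -0.91]] + [[0.01, 1.25, 0.77], [0.01, 0.95, 0.58], [0.00, 0.53, 0.33]]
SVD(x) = [[-0.64,0.13,0.76], [0.54,-0.61,0.57], [0.54,0.78,0.32]] @ diag([7.098382095847486, 3.7758069123814586, 1.9469087759225499]) @ [[-0.36, 0.49, -0.79], [0.93, 0.18, -0.31], [0.0, 0.85, 0.52]]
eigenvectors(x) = [[0.24+0.36j, 0.24-0.36j, -0.53+0.00j],[(-0.84+0j), -0.84-0.00j, -0.06+0.00j],[-0.29+0.16j, -0.29-0.16j, 0.84+0.00j]]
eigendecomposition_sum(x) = [[(1.56+0.01j), 0.09-0.83j, 0.99-0.05j], [(-1.72+2.56j), 1.26+1.05j, -1.00+1.68j], [(-0.12+1.21j), 0.63+0.13j, (-0.03+0.77j)]] + [[(1.56-0.01j), (0.09+0.83j), 0.99+0.05j], [(-1.72-2.56j), (1.26-1.05j), -1.00-1.68j], [(-0.12-1.21j), (0.63-0.13j), -0.03-0.77j]] + [[(-1-0j), -1.06-0.00j, (2.25-0j)], [(-0.1-0j), (-0.11-0j), 0.24-0.00j], [(1.59+0j), (1.68+0j), (-3.57+0j)]]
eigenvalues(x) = [(2.79+1.83j), (2.79-1.83j), (-4.68+0j)]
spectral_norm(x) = 7.10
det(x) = -52.18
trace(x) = 0.90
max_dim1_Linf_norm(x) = 4.23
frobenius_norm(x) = 8.27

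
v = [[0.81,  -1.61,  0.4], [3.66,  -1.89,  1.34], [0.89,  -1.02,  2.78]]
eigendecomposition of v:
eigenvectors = [[0.27+0.46j, (0.27-0.46j), (-0.03+0j)], [(0.82+0j), 0.82-0.00j, (0.27+0j)], [0.19-0.01j, (0.19+0.01j), (0.96+0j)]]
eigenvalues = [(-0.38+2.03j), (-0.38-2.03j), (2.47+0j)]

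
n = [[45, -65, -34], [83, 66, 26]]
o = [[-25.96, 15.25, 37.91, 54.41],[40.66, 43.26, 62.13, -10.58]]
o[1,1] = 43.26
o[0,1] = 15.25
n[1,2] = 26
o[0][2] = 37.91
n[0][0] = 45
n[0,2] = -34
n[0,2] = -34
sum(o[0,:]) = 81.60999999999999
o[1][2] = 62.13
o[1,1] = 43.26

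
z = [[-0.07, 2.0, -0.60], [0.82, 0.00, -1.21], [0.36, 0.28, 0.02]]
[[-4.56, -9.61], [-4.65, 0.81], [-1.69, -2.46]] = z @ [[-3.3, -2.38], [-1.91, -5.57], [1.61, -2.28]]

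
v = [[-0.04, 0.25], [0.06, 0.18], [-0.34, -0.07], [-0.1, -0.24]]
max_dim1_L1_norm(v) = 0.41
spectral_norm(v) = 0.44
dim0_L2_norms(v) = [0.36, 0.4]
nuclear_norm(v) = 0.75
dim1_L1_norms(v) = [0.29, 0.24, 0.41, 0.34]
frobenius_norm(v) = 0.54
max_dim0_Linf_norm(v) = 0.34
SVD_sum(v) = [[0.11, 0.14], [0.11, 0.14], [-0.16, -0.21], [-0.15, -0.2]] + [[-0.15, 0.11], [-0.05, 0.04], [-0.18, 0.14], [0.05, -0.04]]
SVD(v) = [[-0.40, 0.60], [-0.41, 0.2], [0.59, 0.74], [0.57, -0.22]] @ diag([0.4410068052675128, 0.30612578739423785]) @ [[-0.61, -0.79],  [-0.79, 0.61]]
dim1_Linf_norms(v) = [0.25, 0.18, 0.34, 0.24]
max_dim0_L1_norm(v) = 0.74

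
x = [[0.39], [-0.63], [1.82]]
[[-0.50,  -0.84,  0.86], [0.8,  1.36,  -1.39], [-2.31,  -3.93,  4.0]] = x@[[-1.27, -2.16, 2.2]]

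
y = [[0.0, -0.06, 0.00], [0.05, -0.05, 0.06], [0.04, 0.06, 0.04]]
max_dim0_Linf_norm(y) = 0.06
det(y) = -0.00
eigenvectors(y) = [[0.46, -0.7, -0.58], [-0.3, 0.12, -0.58], [-0.84, 0.7, 0.58]]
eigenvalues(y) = [0.04, 0.01, -0.06]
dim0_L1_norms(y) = [0.09, 0.17, 0.1]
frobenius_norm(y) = 0.14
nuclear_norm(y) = 0.20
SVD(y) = [[-0.5, -0.35, -0.79], [-0.85, 0.39, 0.36], [0.19, 0.85, -0.49]] @ diag([0.10027131335927253, 0.09454763375982668, 0.002531534638170476]) @ [[-0.35, 0.83, -0.43],[0.57, 0.55, 0.61],[-0.75, 0.03, 0.66]]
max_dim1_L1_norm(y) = 0.16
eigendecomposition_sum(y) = [[-0.05, 0.00, -0.05], [0.03, -0.0, 0.03], [0.09, -0.0, 0.09]] + [[0.03, -0.01, 0.02], [-0.0, 0.00, -0.0], [-0.03, 0.01, -0.02]] + [[0.02, -0.05, 0.03], [0.02, -0.05, 0.03], [-0.02, 0.05, -0.03]]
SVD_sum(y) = [[0.02, -0.04, 0.02],[0.03, -0.07, 0.04],[-0.01, 0.02, -0.01]] + [[-0.02, -0.02, -0.02], [0.02, 0.02, 0.02], [0.05, 0.04, 0.05]] + [[0.00, -0.0, -0.0],[-0.00, 0.0, 0.00],[0.00, -0.00, -0.0]]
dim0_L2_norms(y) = [0.06, 0.1, 0.07]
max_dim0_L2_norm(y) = 0.1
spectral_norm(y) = 0.10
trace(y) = -0.01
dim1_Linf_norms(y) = [0.06, 0.06, 0.06]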